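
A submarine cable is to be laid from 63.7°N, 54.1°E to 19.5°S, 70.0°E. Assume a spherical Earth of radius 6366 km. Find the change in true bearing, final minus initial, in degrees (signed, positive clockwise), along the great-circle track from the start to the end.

At departure: θ₁ = atan2(sin Δλ cos φ₂, cos φ₁ sin φ₂ − sin φ₁ cos φ₂ cos Δλ) = 164.95°
At arrival: θ₂ = atan2(sin Δλ cos φ₁, −cos φ₂ sin φ₁ + sin φ₂ cos φ₁ cos Δλ) = 172.99°
Δθ = θ₂ − θ₁ = +8.0°

+8.0°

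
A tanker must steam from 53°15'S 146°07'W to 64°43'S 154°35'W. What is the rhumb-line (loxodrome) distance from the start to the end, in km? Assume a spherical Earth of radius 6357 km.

Δψ = ln[tan(π/4+φ₂/2)/tan(π/4+φ₁/2)] = -0.3927;  Δφ = -0.2001 rad,  Δλ = -0.1478 rad
q = Δφ/Δψ = 0.5096
d = R·√(Δφ² + q²Δλ²) = 6357·0.21383 = 1359 km

1359 km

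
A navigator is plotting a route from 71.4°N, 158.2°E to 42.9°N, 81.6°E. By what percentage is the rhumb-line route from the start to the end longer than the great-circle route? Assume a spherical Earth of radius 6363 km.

5.7%

Great circle: σ = 0.7964 rad → d_gc = Rσ = 5067.2 km
Rhumb: Δφ = -0.4974, Δλ = -1.3369, Δψ = -0.9789, q = Δφ/Δψ = 0.5081 → d_rh = R√(Δφ²+q²Δλ²) = 5357.5 km
Excess = (5357.5 − 5067.2) / 5067.2 = 290.3 / 5067.2 = 5.73% ≈ 5.7%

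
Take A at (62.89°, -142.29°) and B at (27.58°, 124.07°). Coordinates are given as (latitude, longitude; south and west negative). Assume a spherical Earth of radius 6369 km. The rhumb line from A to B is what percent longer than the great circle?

Great circle: σ = 1.1740 rad → d_gc = Rσ = 7477.1 km
Rhumb: Δφ = -0.6163, Δλ = -1.6343, Δψ = -0.9215, q = Δφ/Δψ = 0.6688 → d_rh = R√(Δφ²+q²Δλ²) = 7991.9 km
Excess = (7991.9 − 7477.1) / 7477.1 = 514.8 / 7477.1 = 6.89% ≈ 6.9%

6.9%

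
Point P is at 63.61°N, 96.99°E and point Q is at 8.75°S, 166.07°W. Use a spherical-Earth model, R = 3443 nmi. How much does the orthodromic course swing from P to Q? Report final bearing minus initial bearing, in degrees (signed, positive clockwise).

Initial bearing θ₁ = atan2(sin Δλ cos φ₂, cos φ₁ sin φ₂ − sin φ₁ cos φ₂ cos Δλ) = 87.70°
Final bearing θ₂ = (initial bearing from the destination back to the start) + 180° = 153.30°
Δθ = θ₂ − θ₁ = +65.6°

+65.6°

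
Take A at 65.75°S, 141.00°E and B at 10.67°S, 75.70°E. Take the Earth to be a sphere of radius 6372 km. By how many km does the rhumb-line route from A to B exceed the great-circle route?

200 km

Great circle: cos σ = sin φ₁ sin φ₂ + cos φ₁ cos φ₂ cos Δλ,  σ = 1.2266 rad → d_gc = 7815.67 km
Rhumb line: Δψ = +1.3506, q = Δφ/Δψ = 0.7118, d_rh = R√(Δφ²+q²Δλ²) = 8015.20 km
Excess = 8015.20 − 7815.67 = 199.53 ≈ 200 km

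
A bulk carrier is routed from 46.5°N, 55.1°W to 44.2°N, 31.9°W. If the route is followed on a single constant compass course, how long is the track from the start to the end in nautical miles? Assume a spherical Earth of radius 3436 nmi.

987 nmi

Rhumb course C = atan2(Δλ, Δψ) with Δψ = ln[tan(π/4+φ₂/2)/tan(π/4+φ₁/2)] = -0.0571, Δλ = +0.4049 → C = 98.03°
d = R·|Δφ| / |cos C| = 3436·0.04014 / 0.13971 = 987 nmi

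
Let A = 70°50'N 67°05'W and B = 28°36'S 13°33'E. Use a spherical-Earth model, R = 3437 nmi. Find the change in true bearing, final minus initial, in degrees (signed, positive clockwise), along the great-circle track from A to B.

+50.6°

Initial bearing θ₁ = atan2(sin Δλ cos φ₂, cos φ₁ sin φ₂ − sin φ₁ cos φ₂ cos Δλ) = 108.64°
Final bearing θ₂ = (initial bearing from the destination back to the start) + 180° = 159.25°
Δθ = θ₂ − θ₁ = +50.6°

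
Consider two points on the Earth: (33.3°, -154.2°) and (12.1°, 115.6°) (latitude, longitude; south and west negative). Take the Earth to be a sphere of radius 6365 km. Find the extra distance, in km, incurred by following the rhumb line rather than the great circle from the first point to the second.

Great circle: cos σ = sin φ₁ sin φ₂ + cos φ₁ cos φ₂ cos Δλ,  σ = 1.4583 rad → d_gc = 9282.2 km
Rhumb line: Δψ = -0.4042, q = Δφ/Δψ = 0.9154, d_rh = R√(Δφ²+q²Δλ²) = 9470.1 km
Excess = 9470.1 − 9282.2 = 187.9 ≈ 188 km

188 km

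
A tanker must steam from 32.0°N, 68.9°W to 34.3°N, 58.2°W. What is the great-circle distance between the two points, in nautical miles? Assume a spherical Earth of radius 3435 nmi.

cos σ = sin φ₁ sin φ₂ + cos φ₁ cos φ₂ cos Δλ
      = sin(32.00°)sin(34.30°) + cos(32.00°)cos(34.30°)cos(10.70°) = 0.9870
σ = 9.244° → d = Rσ = 3435·0.16134 = 554 nmi

554 nmi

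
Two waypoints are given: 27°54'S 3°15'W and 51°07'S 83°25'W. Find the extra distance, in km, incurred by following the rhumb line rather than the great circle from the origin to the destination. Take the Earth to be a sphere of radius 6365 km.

Great circle: cos σ = sin φ₁ sin φ₂ + cos φ₁ cos φ₂ cos Δλ,  σ = 1.0939 rad → d_gc = 6962.9 km
Rhumb line: Δψ = -0.5339, q = Δφ/Δψ = 0.7589, d_rh = R√(Δφ²+q²Δλ²) = 7233.9 km
Excess = 7233.9 − 6962.9 = 271.0 ≈ 271 km

271 km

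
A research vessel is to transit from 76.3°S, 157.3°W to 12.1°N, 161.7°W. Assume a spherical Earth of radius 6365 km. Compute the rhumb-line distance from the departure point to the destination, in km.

Rhumb course C = atan2(Δλ, Δψ) with Δψ = ln[tan(π/4+φ₂/2)/tan(π/4+φ₁/2)] = +2.3320, Δλ = -0.0768 → C = 358.11°
d = R·|Δφ| / |cos C| = 6365·1.54287 / 0.99946 = 9826 km

9826 km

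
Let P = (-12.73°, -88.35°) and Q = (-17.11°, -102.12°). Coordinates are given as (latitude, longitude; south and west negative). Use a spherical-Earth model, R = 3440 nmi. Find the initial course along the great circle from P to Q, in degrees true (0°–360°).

250.1°

θ = atan2( sin Δλ·cos φ₂ ,  cos φ₁ sin φ₂ − sin φ₁ cos φ₂ cos Δλ )
  = atan2(-0.2275, -0.0824) = 250.08°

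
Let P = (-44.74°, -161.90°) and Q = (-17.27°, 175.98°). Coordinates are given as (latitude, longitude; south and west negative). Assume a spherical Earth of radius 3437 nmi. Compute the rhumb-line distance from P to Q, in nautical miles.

Rhumb course C = atan2(Δλ, Δψ) with Δψ = ln[tan(π/4+φ₂/2)/tan(π/4+φ₁/2)] = +0.5689, Δλ = -0.3861 → C = 325.84°
d = R·|Δφ| / |cos C| = 3437·0.47944 / 0.82745 = 1991 nmi

1991 nmi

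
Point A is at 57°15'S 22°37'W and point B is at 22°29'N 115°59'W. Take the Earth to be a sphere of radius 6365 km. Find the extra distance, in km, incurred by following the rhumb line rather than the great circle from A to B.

Great circle: cos σ = sin φ₁ sin φ₂ + cos φ₁ cos φ₂ cos Δλ,  σ = 1.9294 rad → d_gc = 12280.7 km
Rhumb line: Δψ = +1.6276, q = Δφ/Δψ = 0.8550, d_rh = R√(Δφ²+q²Δλ²) = 12534.1 km
Excess = 12534.1 − 12280.7 = 253.4 ≈ 253 km

253 km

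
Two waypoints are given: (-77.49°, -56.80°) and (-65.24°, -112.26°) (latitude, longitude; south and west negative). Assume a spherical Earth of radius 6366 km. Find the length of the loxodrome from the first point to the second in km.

Rhumb course C = atan2(Δλ, Δψ) with Δψ = ln[tan(π/4+φ₂/2)/tan(π/4+φ₁/2)] = +0.6945, Δλ = -0.9680 → C = 305.66°
d = R·|Δφ| / |cos C| = 6366·0.21380 / 0.58293 = 2335 km

2335 km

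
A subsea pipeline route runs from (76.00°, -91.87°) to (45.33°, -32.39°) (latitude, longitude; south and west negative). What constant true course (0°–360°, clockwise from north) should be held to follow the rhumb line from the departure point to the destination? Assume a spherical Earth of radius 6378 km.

139.3°

Δψ = ln[tan(π/4+φ₂/2)/tan(π/4+φ₁/2)] = -1.2078
Δλ = +1.0381 rad (taken the short way round)
course = atan2(Δλ, Δψ) = 139.32°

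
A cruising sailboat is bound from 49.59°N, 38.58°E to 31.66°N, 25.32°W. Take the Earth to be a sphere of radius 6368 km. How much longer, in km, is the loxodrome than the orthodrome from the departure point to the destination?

Great circle: cos σ = sin φ₁ sin φ₂ + cos φ₁ cos φ₂ cos Δλ,  σ = 0.8732 rad → d_gc = 5560.3 km
Rhumb line: Δψ = -0.4165, q = Δφ/Δψ = 0.7513, d_rh = R√(Δφ²+q²Δλ²) = 5695.5 km
Excess = 5695.5 − 5560.3 = 135.2 ≈ 135 km

135 km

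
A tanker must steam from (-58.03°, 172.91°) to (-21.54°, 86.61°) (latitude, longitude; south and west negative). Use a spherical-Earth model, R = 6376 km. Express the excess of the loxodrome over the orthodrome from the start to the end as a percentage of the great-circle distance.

Great circle: σ = 1.2204 rad → d_gc = Rσ = 7781.4 km
Rhumb: Δφ = +0.6369, Δλ = -1.5062, Δψ = +0.8650, q = Δφ/Δψ = 0.7362 → d_rh = R√(Δφ²+q²Δλ²) = 8153.7 km
Excess = (8153.7 − 7781.4) / 7781.4 = 372.3 / 7781.4 = 4.78% ≈ 4.8%

4.8%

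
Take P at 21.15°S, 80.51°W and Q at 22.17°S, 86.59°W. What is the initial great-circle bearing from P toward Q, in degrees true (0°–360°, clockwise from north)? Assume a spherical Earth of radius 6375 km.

258.7°

N = sin Δλ·cos φ₂ = -0.0981;  D = cos φ₁ sin φ₂ − sin φ₁ cos φ₂ cos Δλ = -0.0197
initial course = atan2(N, D) = 258.65°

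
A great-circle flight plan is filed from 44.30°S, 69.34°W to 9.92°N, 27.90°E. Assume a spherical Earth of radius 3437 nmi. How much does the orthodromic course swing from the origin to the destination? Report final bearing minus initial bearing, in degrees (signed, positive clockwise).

Initial bearing θ₁ = atan2(sin Δλ cos φ₂, cos φ₁ sin φ₂ − sin φ₁ cos φ₂ cos Δλ) = 87.86°
Final bearing θ₂ = (initial bearing from the destination back to the start) + 180° = 46.56°
Δθ = θ₂ − θ₁ = -41.3°

-41.3°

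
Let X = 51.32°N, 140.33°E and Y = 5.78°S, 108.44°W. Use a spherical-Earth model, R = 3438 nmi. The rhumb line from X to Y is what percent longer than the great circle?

4.2%

Great circle: σ = 1.8795 rad → d_gc = Rσ = 6461.6 nmi
Rhumb: Δφ = -0.9966, Δλ = +1.9413, Δψ = -1.1481, q = Δφ/Δψ = 0.8680 → d_rh = R√(Δφ²+q²Δλ²) = 6730.9 nmi
Excess = (6730.9 − 6461.6) / 6461.6 = 269.3 / 6461.6 = 4.17% ≈ 4.2%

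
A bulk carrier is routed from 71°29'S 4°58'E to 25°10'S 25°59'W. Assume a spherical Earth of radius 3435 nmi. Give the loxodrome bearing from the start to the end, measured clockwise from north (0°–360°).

338.3°

Meridional parts: M(φ₁)=-1.8139, M(φ₂)=-0.4541 → ΔM = +1.3599;  Δλ = -0.5402 rad
tan C = Δλ / ΔM = -0.3972 → C = 338.34°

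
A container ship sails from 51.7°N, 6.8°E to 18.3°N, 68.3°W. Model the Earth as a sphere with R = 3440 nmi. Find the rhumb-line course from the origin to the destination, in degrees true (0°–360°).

240.8°

Meridional parts: M(φ₁)=+1.0577, M(φ₂)=+0.3250 → ΔM = -0.7327;  Δλ = -1.3107 rad
tan C = Δλ / ΔM = +1.7889 → C = 240.79°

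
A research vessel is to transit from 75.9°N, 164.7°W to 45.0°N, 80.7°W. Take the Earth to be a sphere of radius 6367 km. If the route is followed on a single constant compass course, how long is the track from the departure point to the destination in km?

Δψ = ln[tan(π/4+φ₂/2)/tan(π/4+φ₁/2)] = -1.2088;  Δφ = -0.5393 rad,  Δλ = +1.4661 rad
q = Δφ/Δψ = 0.4462
d = R·√(Δφ² + q²Δλ²) = 6367·0.84777 = 5398 km

5398 km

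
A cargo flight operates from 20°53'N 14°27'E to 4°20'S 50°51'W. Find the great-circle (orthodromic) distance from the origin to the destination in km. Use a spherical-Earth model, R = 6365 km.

cos σ = sin φ₁ sin φ₂ + cos φ₁ cos φ₂ cos Δλ
      = sin(20.88°)sin(-4.33°) + cos(20.88°)cos(-4.33°)cos(-65.30°) = 0.3624
σ = 68.754° → d = Rσ = 6365·1.19999 = 7638 km

7638 km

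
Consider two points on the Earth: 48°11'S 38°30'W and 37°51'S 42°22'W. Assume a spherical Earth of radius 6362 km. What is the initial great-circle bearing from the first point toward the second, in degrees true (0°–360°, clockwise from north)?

343.3°

N = sin Δλ·cos φ₂ = -0.0532;  D = cos φ₁ sin φ₂ − sin φ₁ cos φ₂ cos Δλ = +0.1780
initial course = atan2(N, D) = 343.35°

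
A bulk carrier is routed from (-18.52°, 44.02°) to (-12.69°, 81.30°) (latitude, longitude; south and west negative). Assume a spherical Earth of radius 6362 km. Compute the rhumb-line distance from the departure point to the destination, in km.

Rhumb course C = atan2(Δλ, Δψ) with Δψ = ln[tan(π/4+φ₂/2)/tan(π/4+φ₁/2)] = +0.1057, Δλ = +0.6507 → C = 80.77°
d = R·|Δφ| / |cos C| = 6362·0.10175 / 0.16035 = 4037 km

4037 km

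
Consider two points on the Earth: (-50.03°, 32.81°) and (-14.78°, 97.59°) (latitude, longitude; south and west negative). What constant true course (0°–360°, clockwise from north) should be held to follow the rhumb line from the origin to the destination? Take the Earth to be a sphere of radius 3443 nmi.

Meridional parts: M(φ₁)=-1.0115, M(φ₂)=-0.2609 → ΔM = +0.7506;  Δλ = +1.1306 rad
tan C = Δλ / ΔM = +1.5062 → C = 56.42°

56.4°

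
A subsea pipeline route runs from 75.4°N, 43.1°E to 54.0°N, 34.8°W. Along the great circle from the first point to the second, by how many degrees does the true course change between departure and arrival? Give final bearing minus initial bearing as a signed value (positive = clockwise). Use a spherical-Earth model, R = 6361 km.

Initial bearing θ₁ = atan2(sin Δλ cos φ₂, cos φ₁ sin φ₂ − sin φ₁ cos φ₂ cos Δλ) = 278.38°
Final bearing θ₂ = (initial bearing from the destination back to the start) + 180° = 205.10°
Δθ = θ₂ − θ₁ = -73.3°

-73.3°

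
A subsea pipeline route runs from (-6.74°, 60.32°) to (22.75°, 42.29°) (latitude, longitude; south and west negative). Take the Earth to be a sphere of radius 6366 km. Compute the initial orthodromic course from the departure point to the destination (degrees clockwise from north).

N = sin Δλ·cos φ₂ = -0.2854;  D = cos φ₁ sin φ₂ − sin φ₁ cos φ₂ cos Δλ = +0.4870
initial course = atan2(N, D) = 329.62°

329.6°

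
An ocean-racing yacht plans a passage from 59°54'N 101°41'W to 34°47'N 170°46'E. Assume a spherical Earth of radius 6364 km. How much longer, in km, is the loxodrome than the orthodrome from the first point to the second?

Great circle: cos σ = sin φ₁ sin φ₂ + cos φ₁ cos φ₂ cos Δλ,  σ = 1.0343 rad → d_gc = 6582.1 km
Rhumb line: Δψ = -0.6652, q = Δφ/Δψ = 0.6590, d_rh = R√(Δφ²+q²Δλ²) = 6988.9 km
Excess = 6988.9 − 6582.1 = 406.8 ≈ 407 km

407 km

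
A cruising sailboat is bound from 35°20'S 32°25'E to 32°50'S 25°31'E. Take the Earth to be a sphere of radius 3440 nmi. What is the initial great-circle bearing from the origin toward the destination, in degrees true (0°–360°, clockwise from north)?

291.7°

θ = atan2( sin Δλ·cos φ₂ ,  cos φ₁ sin φ₂ − sin φ₁ cos φ₂ cos Δλ )
  = atan2(-0.1009, +0.0401) = 291.67°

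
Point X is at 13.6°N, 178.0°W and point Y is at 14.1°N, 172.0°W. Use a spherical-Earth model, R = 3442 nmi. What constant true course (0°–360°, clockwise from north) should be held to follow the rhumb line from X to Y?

85.1°

Δψ = ln[tan(π/4+φ₂/2)/tan(π/4+φ₁/2)] = +0.0090
Δλ = +0.1047 rad (taken the short way round)
course = atan2(Δλ, Δψ) = 85.09°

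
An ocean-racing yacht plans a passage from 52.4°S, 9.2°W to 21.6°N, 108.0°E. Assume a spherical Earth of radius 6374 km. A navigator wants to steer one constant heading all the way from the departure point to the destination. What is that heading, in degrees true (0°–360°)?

54.4°

Meridional parts: M(φ₁)=-1.0776, M(φ₂)=+0.3863 → ΔM = +1.4638;  Δλ = +2.0455 rad
tan C = Δλ / ΔM = +1.3974 → C = 54.41°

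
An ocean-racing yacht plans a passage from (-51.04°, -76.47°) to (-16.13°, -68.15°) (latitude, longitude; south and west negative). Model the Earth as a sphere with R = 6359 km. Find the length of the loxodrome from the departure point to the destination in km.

3946 km

Δψ = ln[tan(π/4+φ₂/2)/tan(π/4+φ₁/2)] = +0.7539;  Δφ = +0.6093 rad,  Δλ = +0.1452 rad
q = Δφ/Δψ = 0.8082
d = R·√(Δφ² + q²Δλ²) = 6359·0.62049 = 3946 km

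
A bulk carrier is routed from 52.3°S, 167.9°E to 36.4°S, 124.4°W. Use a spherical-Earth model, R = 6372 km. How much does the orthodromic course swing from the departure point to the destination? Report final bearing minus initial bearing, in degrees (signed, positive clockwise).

At departure: θ₁ = atan2(sin Δλ cos φ₂, cos φ₁ sin φ₂ − sin φ₁ cos φ₂ cos Δλ) = 99.25°
At arrival: θ₂ = atan2(sin Δλ cos φ₁, −cos φ₂ sin φ₁ + sin φ₂ cos φ₁ cos Δλ) = 48.58°
Δθ = θ₂ − θ₁ = -50.7°

-50.7°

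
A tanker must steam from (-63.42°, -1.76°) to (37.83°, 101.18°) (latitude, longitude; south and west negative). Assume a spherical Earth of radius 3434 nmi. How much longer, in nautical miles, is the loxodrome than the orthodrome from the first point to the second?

173 nmi

Great circle: cos σ = sin φ₁ sin φ₂ + cos φ₁ cos φ₂ cos Δλ,  σ = 2.2493 rad → d_gc = 7724.1 nmi
Rhumb line: Δψ = +2.1573, q = Δφ/Δψ = 0.8192, d_rh = R√(Δφ²+q²Δλ²) = 7897.3 nmi
Excess = 7897.3 − 7724.1 = 173.2 ≈ 173 nmi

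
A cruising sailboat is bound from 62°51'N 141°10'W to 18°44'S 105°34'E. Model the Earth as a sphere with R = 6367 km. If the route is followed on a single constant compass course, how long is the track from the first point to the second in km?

Δψ = ln[tan(π/4+φ₂/2)/tan(π/4+φ₁/2)] = -1.7540;  Δφ = -1.4239 rad,  Δλ = -1.9769 rad
q = Δφ/Δψ = 0.8118
d = R·√(Δφ² + q²Δλ²) = 6367·2.14546 = 13660 km

13660 km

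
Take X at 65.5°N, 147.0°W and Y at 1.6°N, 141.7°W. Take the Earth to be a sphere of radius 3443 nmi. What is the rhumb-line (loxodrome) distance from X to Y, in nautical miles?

3847 nmi

Rhumb course C = atan2(Δλ, Δψ) with Δψ = ln[tan(π/4+φ₂/2)/tan(π/4+φ₁/2)] = -1.4994, Δλ = +0.0925 → C = 176.47°
d = R·|Δφ| / |cos C| = 3443·1.11527 / 0.99810 = 3847 nmi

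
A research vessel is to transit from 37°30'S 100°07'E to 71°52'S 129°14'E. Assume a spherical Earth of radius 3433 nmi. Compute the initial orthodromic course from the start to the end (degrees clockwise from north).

165.6°

N = sin Δλ·cos φ₂ = +0.1514;  D = cos φ₁ sin φ₂ − sin φ₁ cos φ₂ cos Δλ = -0.5884
initial course = atan2(N, D) = 165.57°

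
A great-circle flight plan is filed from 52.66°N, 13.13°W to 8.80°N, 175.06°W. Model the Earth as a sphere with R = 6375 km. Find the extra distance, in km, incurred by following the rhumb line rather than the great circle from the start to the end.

Great circle: cos σ = sin φ₁ sin φ₂ + cos φ₁ cos φ₂ cos Δλ,  σ = 2.0356 rad → d_gc = 12976.67 km
Rhumb line: Δψ = -0.9308, q = Δφ/Δψ = 0.8224, d_rh = R√(Δφ²+q²Δλ²) = 15600.18 km
Excess = 15600.18 − 12976.67 = 2623.51 ≈ 2624 km

2624 km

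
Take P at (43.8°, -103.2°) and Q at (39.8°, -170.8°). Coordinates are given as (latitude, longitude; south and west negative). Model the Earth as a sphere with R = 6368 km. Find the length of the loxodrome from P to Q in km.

Δψ = ln[tan(π/4+φ₂/2)/tan(π/4+φ₁/2)] = -0.0937;  Δφ = -0.0698 rad,  Δλ = -1.1798 rad
q = Δφ/Δψ = 0.7451
d = R·√(Δφ² + q²Δλ²) = 6368·0.88185 = 5616 km

5616 km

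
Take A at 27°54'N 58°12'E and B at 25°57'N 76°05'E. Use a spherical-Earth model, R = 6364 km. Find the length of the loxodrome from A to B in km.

1784 km

Δψ = ln[tan(π/4+φ₂/2)/tan(π/4+φ₁/2)] = -0.0382;  Δφ = -0.0340 rad,  Δλ = +0.3121 rad
q = Δφ/Δψ = 0.8915
d = R·√(Δφ² + q²Δλ²) = 6364·0.28034 = 1784 km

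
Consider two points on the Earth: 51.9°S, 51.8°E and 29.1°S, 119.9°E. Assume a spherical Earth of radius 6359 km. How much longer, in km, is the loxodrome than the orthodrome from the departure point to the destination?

Great circle: cos σ = sin φ₁ sin φ₂ + cos φ₁ cos φ₂ cos Δλ,  σ = 0.9474 rad → d_gc = 6024.4 km
Rhumb line: Δψ = +0.5321, q = Δφ/Δψ = 0.7479, d_rh = R√(Δφ²+q²Δλ²) = 6193.2 km
Excess = 6193.2 − 6024.4 = 168.8 ≈ 169 km

169 km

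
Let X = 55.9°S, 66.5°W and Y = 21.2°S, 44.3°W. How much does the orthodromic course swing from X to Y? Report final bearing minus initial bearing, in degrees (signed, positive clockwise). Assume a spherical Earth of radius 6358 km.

Initial bearing θ₁ = atan2(sin Δλ cos φ₂, cos φ₁ sin φ₂ − sin φ₁ cos φ₂ cos Δλ) = 34.53°
Final bearing θ₂ = (initial bearing from the destination back to the start) + 180° = 19.93°
Δθ = θ₂ − θ₁ = -14.6°

-14.6°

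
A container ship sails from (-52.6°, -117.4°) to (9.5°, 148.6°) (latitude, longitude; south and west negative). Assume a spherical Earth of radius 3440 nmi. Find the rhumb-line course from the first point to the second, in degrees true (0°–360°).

307.3°

Meridional parts: M(φ₁)=-1.0833, M(φ₂)=+0.1666 → ΔM = +1.2499;  Δλ = -1.6406 rad
tan C = Δλ / ΔM = -1.3126 → C = 307.30°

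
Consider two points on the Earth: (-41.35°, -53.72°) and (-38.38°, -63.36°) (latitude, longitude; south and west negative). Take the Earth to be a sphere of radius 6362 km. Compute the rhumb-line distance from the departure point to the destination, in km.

885 km

Δψ = ln[tan(π/4+φ₂/2)/tan(π/4+φ₁/2)] = +0.0676;  Δφ = +0.0518 rad,  Δλ = -0.1682 rad
q = Δφ/Δψ = 0.7674
d = R·√(Δφ² + q²Δλ²) = 6362·0.13912 = 885 km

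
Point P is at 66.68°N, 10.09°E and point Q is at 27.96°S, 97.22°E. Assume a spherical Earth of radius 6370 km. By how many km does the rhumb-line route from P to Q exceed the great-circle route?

301 km

Great circle: cos σ = sin φ₁ sin φ₂ + cos φ₁ cos φ₂ cos Δλ,  σ = 1.9966 rad → d_gc = 12718.3 km
Rhumb line: Δψ = -2.0867, q = Δφ/Δψ = 0.7916, d_rh = R√(Δφ²+q²Δλ²) = 13019.4 km
Excess = 13019.4 − 12718.3 = 301.1 ≈ 301 km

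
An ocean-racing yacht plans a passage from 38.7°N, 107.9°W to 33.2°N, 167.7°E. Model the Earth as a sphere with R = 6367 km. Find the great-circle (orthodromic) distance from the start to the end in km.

7339 km

cos σ = sin φ₁ sin φ₂ + cos φ₁ cos φ₂ cos Δλ
      = sin(38.70°)sin(33.20°) + cos(38.70°)cos(33.20°)cos(-84.40°) = 0.4061
σ = 66.041° → d = Rσ = 6367·1.15263 = 7339 km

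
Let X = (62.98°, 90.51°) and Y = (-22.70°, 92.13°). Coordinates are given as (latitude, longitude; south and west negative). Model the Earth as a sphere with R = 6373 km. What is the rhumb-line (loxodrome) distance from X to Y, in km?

9531 km

Rhumb course C = atan2(Δλ, Δψ) with Δψ = ln[tan(π/4+φ₂/2)/tan(π/4+φ₁/2)] = -1.8330, Δλ = +0.0283 → C = 179.12°
d = R·|Δφ| / |cos C| = 6373·1.49540 / 0.99988 = 9531 km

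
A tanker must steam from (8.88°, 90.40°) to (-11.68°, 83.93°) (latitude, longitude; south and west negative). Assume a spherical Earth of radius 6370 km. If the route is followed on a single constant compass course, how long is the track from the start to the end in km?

Δψ = ln[tan(π/4+φ₂/2)/tan(π/4+φ₁/2)] = -0.3609;  Δφ = -0.3588 rad,  Δλ = -0.1129 rad
q = Δφ/Δψ = 0.9943
d = R·√(Δφ² + q²Δλ²) = 6370·0.37600 = 2395 km

2395 km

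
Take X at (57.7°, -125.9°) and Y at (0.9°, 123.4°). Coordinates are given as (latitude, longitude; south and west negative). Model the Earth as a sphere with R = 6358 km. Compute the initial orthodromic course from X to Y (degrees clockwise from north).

N = sin Δλ·cos φ₂ = -0.9353;  D = cos φ₁ sin φ₂ − sin φ₁ cos φ₂ cos Δλ = +0.3071
initial course = atan2(N, D) = 288.18°

288.2°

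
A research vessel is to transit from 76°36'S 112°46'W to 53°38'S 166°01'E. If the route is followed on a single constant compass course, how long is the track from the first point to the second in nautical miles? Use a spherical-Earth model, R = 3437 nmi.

2346 nmi

Rhumb course C = atan2(Δλ, Δψ) with Δψ = ln[tan(π/4+φ₂/2)/tan(π/4+φ₁/2)] = +1.0282, Δλ = -1.4175 → C = 305.96°
d = R·|Δφ| / |cos C| = 3437·0.40084 / 0.58716 = 2346 nmi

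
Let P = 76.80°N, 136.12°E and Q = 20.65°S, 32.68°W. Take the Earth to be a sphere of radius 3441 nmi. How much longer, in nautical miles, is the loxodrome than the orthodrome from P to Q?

1572 nmi

Great circle: cos σ = sin φ₁ sin φ₂ + cos φ₁ cos φ₂ cos Δλ,  σ = 2.1567 rad → d_gc = 7421.2 nmi
Rhumb line: Δψ = -2.5252, q = Δφ/Δψ = 0.6735, d_rh = R√(Δφ²+q²Δλ²) = 8993.0 nmi
Excess = 8993.0 − 7421.2 = 1571.8 ≈ 1572 nmi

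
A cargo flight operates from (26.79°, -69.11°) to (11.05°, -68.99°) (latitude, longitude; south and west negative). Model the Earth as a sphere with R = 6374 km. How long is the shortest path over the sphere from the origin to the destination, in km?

1751 km

Haversine: a = sin²(Δφ/2)+cos φ₁ cos φ₂ sin²(Δλ/2) = 0.01875;  σ = 2·atan2(√a,√(1−a))
σ = 15.740° → d = Rσ = 6374·0.27472 = 1751 km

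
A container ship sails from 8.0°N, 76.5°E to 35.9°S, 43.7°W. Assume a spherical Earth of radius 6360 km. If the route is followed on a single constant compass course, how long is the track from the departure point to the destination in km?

13497 km

Δψ = ln[tan(π/4+φ₂/2)/tan(π/4+φ₁/2)] = -0.8122;  Δφ = -0.7662 rad,  Δλ = -2.0979 rad
q = Δφ/Δψ = 0.9434
d = R·√(Δφ² + q²Δλ²) = 6360·2.12221 = 13497 km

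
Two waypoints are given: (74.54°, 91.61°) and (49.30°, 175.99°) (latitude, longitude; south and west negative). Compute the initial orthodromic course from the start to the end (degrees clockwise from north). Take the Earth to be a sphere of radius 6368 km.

N = sin Δλ·cos φ₂ = +0.6490;  D = cos φ₁ sin φ₂ − sin φ₁ cos φ₂ cos Δλ = +0.1405
initial course = atan2(N, D) = 77.78°

77.8°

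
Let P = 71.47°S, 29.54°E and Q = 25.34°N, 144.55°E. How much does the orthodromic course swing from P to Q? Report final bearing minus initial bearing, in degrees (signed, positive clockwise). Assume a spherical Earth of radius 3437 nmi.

-85.6°

Initial bearing θ₁ = atan2(sin Δλ cos φ₂, cos φ₁ sin φ₂ − sin φ₁ cos φ₂ cos Δλ) = 105.44°
Final bearing θ₂ = (initial bearing from the destination back to the start) + 180° = 19.81°
Δθ = θ₂ − θ₁ = -85.6°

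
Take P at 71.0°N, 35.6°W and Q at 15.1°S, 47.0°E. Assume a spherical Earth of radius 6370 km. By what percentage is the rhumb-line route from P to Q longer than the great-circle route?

3.2%

Great circle: σ = 1.7781 rad → d_gc = Rσ = 11326.5 km
Rhumb: Δφ = -1.5027, Δλ = +1.4416, Δψ = -2.0544, q = Δφ/Δψ = 0.7315 → d_rh = R√(Δφ²+q²Δλ²) = 11694.2 km
Excess = (11694.2 − 11326.5) / 11326.5 = 367.7 / 11326.5 = 3.246% ≈ 3.2%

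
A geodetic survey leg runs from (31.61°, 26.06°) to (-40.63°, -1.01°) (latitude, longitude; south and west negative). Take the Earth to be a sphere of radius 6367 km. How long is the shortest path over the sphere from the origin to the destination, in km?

8496 km

cos σ = sin φ₁ sin φ₂ + cos φ₁ cos φ₂ cos Δλ
      = sin(31.61°)sin(-40.63°) + cos(31.61°)cos(-40.63°)cos(-27.07°) = 0.2342
σ = 76.454° → d = Rσ = 6367·1.33437 = 8496 km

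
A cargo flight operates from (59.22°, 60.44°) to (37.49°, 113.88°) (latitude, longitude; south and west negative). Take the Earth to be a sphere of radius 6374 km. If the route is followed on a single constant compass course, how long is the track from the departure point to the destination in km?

Rhumb course C = atan2(Δλ, Δψ) with Δψ = ln[tan(π/4+φ₂/2)/tan(π/4+φ₁/2)] = -0.5833, Δλ = +0.9327 → C = 122.02°
d = R·|Δφ| / |cos C| = 6374·0.37926 / 0.53024 = 4559 km

4559 km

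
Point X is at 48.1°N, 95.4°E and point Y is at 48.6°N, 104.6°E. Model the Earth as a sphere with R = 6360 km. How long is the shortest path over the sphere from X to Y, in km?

681 km

cos σ = sin φ₁ sin φ₂ + cos φ₁ cos φ₂ cos Δλ
      = sin(48.10°)sin(48.60°) + cos(48.10°)cos(48.60°)cos(9.20°) = 0.9943
σ = 6.131° → d = Rσ = 6360·0.10700 = 681 km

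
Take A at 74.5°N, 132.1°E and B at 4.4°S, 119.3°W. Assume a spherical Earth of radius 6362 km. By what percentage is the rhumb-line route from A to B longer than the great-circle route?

7.9%

Great circle: σ = 1.7304 rad → d_gc = Rσ = 11008.7 km
Rhumb: Δφ = -1.3771, Δλ = +1.8954, Δψ = -2.0713, q = Δφ/Δψ = 0.6648 → d_rh = R√(Δφ²+q²Δλ²) = 11875.5 km
Excess = (11875.5 − 11008.7) / 11008.7 = 866.8 / 11008.7 = 7.87% ≈ 7.9%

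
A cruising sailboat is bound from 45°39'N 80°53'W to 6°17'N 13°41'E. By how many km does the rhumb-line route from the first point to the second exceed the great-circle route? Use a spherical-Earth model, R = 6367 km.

302 km

Great circle: cos σ = sin φ₁ sin φ₂ + cos φ₁ cos φ₂ cos Δλ,  σ = 1.5479 rad → d_gc = 9855.2 km
Rhumb line: Δψ = -0.7876, q = Δφ/Δψ = 0.8723, d_rh = R√(Δφ²+q²Δλ²) = 10157.5 km
Excess = 10157.5 − 9855.2 = 302.3 ≈ 302 km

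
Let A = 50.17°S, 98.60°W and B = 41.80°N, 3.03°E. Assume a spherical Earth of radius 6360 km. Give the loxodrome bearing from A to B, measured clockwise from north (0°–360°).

44.3°

Δψ = ln[tan(π/4+φ₂/2)/tan(π/4+φ₁/2)] = +1.8198
Δλ = +1.7738 rad (taken the short way round)
course = atan2(Δλ, Δψ) = 44.27°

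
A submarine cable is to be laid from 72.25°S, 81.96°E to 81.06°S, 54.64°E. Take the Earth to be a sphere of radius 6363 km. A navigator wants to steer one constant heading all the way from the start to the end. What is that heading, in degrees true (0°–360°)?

214.6°

Δψ = ln[tan(π/4+φ₂/2)/tan(π/4+φ₁/2)] = -0.6919
Δλ = -0.4768 rad (taken the short way round)
course = atan2(Δλ, Δψ) = 214.57°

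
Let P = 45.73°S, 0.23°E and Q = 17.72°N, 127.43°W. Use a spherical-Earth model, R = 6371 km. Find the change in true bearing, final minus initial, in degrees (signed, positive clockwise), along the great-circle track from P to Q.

+60.1°

At departure: θ₁ = atan2(sin Δλ cos φ₂, cos φ₁ sin φ₂ − sin φ₁ cos φ₂ cos Δλ) = 254.84°
At arrival: θ₂ = atan2(sin Δλ cos φ₁, −cos φ₂ sin φ₁ + sin φ₂ cos φ₁ cos Δλ) = 314.98°
Δθ = θ₂ − θ₁ = +60.1°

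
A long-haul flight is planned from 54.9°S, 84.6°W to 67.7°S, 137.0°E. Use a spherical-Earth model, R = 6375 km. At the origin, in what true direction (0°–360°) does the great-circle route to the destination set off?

198.2°

θ = atan2( sin Δλ·cos φ₂ ,  cos φ₁ sin φ₂ − sin φ₁ cos φ₂ cos Δλ )
  = atan2(-0.2519, -0.7642) = 198.25°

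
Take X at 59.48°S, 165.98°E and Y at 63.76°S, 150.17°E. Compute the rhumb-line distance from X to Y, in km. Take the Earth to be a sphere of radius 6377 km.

961 km

Rhumb course C = atan2(Δλ, Δψ) with Δψ = ln[tan(π/4+φ₂/2)/tan(π/4+φ₁/2)] = -0.1574, Δλ = -0.2759 → C = 240.29°
d = R·|Δφ| / |cos C| = 6377·0.07470 / 0.49559 = 961 km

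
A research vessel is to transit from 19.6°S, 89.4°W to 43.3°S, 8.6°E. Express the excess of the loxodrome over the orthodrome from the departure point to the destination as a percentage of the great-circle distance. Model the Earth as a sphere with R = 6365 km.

4.4%

Great circle: σ = 1.4357 rad → d_gc = Rσ = 9138.5 km
Rhumb: Δφ = -0.4136, Δλ = +1.7104, Δψ = -0.4911, q = Δφ/Δψ = 0.8423 → d_rh = R√(Δφ²+q²Δλ²) = 9541.0 km
Excess = (9541.0 − 9138.5) / 9138.5 = 402.5 / 9138.5 = 4.40% ≈ 4.4%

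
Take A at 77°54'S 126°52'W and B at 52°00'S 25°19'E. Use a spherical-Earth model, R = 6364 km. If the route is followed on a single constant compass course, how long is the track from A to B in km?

7094 km

Rhumb course C = atan2(Δλ, Δψ) with Δψ = ln[tan(π/4+φ₂/2)/tan(π/4+φ₁/2)] = +1.1783, Δλ = +2.6561 → C = 66.08°
d = R·|Δφ| / |cos C| = 6364·0.45204 / 0.40550 = 7094 km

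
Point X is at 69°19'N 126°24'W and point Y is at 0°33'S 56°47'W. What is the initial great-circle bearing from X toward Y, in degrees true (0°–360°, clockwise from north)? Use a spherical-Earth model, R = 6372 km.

N = sin Δλ·cos φ₂ = +0.9373;  D = cos φ₁ sin φ₂ − sin φ₁ cos φ₂ cos Δλ = -0.3292
initial course = atan2(N, D) = 109.35°

109.4°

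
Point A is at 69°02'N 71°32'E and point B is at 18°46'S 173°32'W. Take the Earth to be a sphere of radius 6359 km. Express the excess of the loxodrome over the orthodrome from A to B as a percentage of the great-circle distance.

Great circle: σ = 2.0300 rad → d_gc = Rσ = 12908.8 km
Rhumb: Δφ = -1.5324, Δλ = +2.0060, Δψ = -2.0208, q = Δφ/Δψ = 0.7583 → d_rh = R√(Δφ²+q²Δλ²) = 13730.5 km
Excess = (13730.5 − 12908.8) / 12908.8 = 821.7 / 12908.8 = 6.37% ≈ 6.4%

6.4%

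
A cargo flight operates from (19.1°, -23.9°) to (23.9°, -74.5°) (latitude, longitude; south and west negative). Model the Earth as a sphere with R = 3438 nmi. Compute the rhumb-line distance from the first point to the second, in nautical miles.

Δψ = ln[tan(π/4+φ₂/2)/tan(π/4+φ₁/2)] = +0.0901;  Δφ = +0.0838 rad,  Δλ = -0.8831 rad
q = Δφ/Δψ = 0.9301
d = R·√(Δφ² + q²Δλ²) = 3438·0.82563 = 2839 nmi

2839 nmi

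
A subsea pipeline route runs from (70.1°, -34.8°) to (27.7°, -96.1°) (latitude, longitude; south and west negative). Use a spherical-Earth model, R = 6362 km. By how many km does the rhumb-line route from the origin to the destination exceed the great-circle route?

Great circle: cos σ = sin φ₁ sin φ₂ + cos φ₁ cos φ₂ cos Δλ,  σ = 0.9498 rad → d_gc = 6042.9 km
Rhumb line: Δψ = -1.2371, q = Δφ/Δψ = 0.5982, d_rh = R√(Δφ²+q²Δλ²) = 6224.5 km
Excess = 6224.5 − 6042.9 = 181.6 ≈ 182 km

182 km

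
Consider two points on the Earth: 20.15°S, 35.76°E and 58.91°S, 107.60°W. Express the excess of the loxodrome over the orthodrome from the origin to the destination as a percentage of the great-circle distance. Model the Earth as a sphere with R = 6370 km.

17.7%

Great circle: σ = 1.6649 rad → d_gc = Rσ = 10605.6 km
Rhumb: Δφ = -0.6765, Δλ = -2.5021, Δψ = -0.9204, q = Δφ/Δψ = 0.7350 → d_rh = R√(Δφ²+q²Δλ²) = 12482.6 km
Excess = (12482.6 − 10605.6) / 10605.6 = 1877.0 / 10605.6 = 17.70% ≈ 17.7%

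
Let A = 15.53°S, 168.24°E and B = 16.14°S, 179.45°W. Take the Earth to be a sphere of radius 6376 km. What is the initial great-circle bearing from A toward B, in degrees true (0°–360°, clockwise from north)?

N = sin Δλ·cos φ₂ = +0.2048;  D = cos φ₁ sin φ₂ − sin φ₁ cos φ₂ cos Δλ = -0.0166
initial course = atan2(N, D) = 94.62°

94.6°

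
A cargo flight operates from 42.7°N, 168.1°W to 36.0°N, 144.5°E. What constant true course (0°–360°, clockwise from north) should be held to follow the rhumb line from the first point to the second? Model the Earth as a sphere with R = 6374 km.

259.6°

Δψ = ln[tan(π/4+φ₂/2)/tan(π/4+φ₁/2)] = -0.1514
Δλ = -0.8273 rad (taken the short way round)
course = atan2(Δλ, Δψ) = 259.63°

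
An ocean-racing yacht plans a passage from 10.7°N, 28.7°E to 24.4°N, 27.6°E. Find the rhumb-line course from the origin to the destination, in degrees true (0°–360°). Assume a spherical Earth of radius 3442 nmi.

Δψ = ln[tan(π/4+φ₂/2)/tan(π/4+φ₁/2)] = +0.2515
Δλ = -0.0192 rad (taken the short way round)
course = atan2(Δλ, Δψ) = 355.63°

355.6°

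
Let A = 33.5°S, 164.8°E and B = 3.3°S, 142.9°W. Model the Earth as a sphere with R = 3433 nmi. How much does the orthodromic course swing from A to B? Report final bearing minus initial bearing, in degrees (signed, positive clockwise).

Initial bearing θ₁ = atan2(sin Δλ cos φ₂, cos φ₁ sin φ₂ − sin φ₁ cos φ₂ cos Δλ) = 69.91°
Final bearing θ₂ = (initial bearing from the destination back to the start) + 180° = 51.67°
Δθ = θ₂ − θ₁ = -18.2°

-18.2°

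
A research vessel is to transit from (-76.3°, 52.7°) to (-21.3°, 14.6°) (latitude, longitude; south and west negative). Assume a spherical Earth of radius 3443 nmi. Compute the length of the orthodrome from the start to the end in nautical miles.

Haversine: a = sin²(Δφ/2)+cos φ₁ cos φ₂ sin²(Δλ/2) = 0.23672;  σ = 2·atan2(√a,√(1−a))
σ = 58.227° → d = Rσ = 3443·1.01625 = 3499 nmi

3499 nmi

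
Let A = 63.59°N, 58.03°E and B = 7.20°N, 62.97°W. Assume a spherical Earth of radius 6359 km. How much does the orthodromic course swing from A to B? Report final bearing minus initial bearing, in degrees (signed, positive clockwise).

At departure: θ₁ = atan2(sin Δλ cos φ₂, cos φ₁ sin φ₂ − sin φ₁ cos φ₂ cos Δλ) = 301.12°
At arrival: θ₂ = atan2(sin Δλ cos φ₁, −cos φ₂ sin φ₁ + sin φ₂ cos φ₁ cos Δλ) = 202.57°
Δθ = θ₂ − θ₁ = -98.5°

-98.5°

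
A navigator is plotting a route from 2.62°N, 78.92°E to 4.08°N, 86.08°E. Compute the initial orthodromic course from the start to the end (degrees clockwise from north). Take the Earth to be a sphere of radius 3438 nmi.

78.3°

N = sin Δλ·cos φ₂ = +0.1243;  D = cos φ₁ sin φ₂ − sin φ₁ cos φ₂ cos Δλ = +0.0258
initial course = atan2(N, D) = 78.26°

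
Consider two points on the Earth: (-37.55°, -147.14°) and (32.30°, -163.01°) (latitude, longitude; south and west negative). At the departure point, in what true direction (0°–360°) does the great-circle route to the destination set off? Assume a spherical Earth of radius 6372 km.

345.9°

θ = atan2( sin Δλ·cos φ₂ ,  cos φ₁ sin φ₂ − sin φ₁ cos φ₂ cos Δλ )
  = atan2(-0.2311, +0.9192) = 345.88°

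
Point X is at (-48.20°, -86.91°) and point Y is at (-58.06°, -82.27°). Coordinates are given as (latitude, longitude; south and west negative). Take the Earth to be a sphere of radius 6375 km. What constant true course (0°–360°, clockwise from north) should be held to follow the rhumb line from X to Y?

Δψ = ln[tan(π/4+φ₂/2)/tan(π/4+φ₁/2)] = -0.2884
Δλ = +0.0810 rad (taken the short way round)
course = atan2(Δλ, Δψ) = 164.32°

164.3°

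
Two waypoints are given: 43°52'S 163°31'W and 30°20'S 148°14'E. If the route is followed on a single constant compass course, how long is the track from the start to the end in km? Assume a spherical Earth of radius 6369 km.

Δψ = ln[tan(π/4+φ₂/2)/tan(π/4+φ₁/2)] = +0.2976;  Δφ = +0.2362 rad,  Δλ = -0.8421 rad
q = Δφ/Δψ = 0.7936
d = R·√(Δφ² + q²Δλ²) = 6369·0.70881 = 4514 km

4514 km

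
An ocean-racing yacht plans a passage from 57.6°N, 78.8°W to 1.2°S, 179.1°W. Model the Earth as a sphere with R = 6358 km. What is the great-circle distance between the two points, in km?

10710 km

cos σ = sin φ₁ sin φ₂ + cos φ₁ cos φ₂ cos Δλ
      = sin(57.60°)sin(-1.20°) + cos(57.60°)cos(-1.20°)cos(-100.30°) = -0.1135
σ = 96.515° → d = Rσ = 6358·1.68451 = 10710 km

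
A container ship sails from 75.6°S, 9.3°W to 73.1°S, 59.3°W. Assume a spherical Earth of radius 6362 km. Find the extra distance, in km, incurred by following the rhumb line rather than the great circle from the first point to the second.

Great circle: cos σ = sin φ₁ sin φ₂ + cos φ₁ cos φ₂ cos Δλ,  σ = 0.2319 rad → d_gc = 1475.56 km
Rhumb line: Δψ = +0.1621, q = Δφ/Δψ = 0.2692, d_rh = R√(Δφ²+q²Δλ²) = 1520.09 km
Excess = 1520.09 − 1475.56 = 44.53 ≈ 45 km

45 km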